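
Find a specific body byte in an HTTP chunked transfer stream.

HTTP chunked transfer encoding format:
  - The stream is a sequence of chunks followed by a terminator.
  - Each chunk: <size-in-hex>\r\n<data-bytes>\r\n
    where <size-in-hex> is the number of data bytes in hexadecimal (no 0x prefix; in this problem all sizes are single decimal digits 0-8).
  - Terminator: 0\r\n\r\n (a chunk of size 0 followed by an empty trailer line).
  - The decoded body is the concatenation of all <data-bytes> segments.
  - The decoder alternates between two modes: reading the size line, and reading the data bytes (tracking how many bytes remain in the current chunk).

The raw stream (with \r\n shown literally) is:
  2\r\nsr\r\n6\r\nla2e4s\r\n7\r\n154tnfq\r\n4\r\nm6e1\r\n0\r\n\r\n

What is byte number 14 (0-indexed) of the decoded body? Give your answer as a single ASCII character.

Answer: q

Derivation:
Chunk 1: stream[0..1]='2' size=0x2=2, data at stream[3..5]='sr' -> body[0..2], body so far='sr'
Chunk 2: stream[7..8]='6' size=0x6=6, data at stream[10..16]='la2e4s' -> body[2..8], body so far='srla2e4s'
Chunk 3: stream[18..19]='7' size=0x7=7, data at stream[21..28]='154tnfq' -> body[8..15], body so far='srla2e4s154tnfq'
Chunk 4: stream[30..31]='4' size=0x4=4, data at stream[33..37]='m6e1' -> body[15..19], body so far='srla2e4s154tnfqm6e1'
Chunk 5: stream[39..40]='0' size=0 (terminator). Final body='srla2e4s154tnfqm6e1' (19 bytes)
Body byte 14 = 'q'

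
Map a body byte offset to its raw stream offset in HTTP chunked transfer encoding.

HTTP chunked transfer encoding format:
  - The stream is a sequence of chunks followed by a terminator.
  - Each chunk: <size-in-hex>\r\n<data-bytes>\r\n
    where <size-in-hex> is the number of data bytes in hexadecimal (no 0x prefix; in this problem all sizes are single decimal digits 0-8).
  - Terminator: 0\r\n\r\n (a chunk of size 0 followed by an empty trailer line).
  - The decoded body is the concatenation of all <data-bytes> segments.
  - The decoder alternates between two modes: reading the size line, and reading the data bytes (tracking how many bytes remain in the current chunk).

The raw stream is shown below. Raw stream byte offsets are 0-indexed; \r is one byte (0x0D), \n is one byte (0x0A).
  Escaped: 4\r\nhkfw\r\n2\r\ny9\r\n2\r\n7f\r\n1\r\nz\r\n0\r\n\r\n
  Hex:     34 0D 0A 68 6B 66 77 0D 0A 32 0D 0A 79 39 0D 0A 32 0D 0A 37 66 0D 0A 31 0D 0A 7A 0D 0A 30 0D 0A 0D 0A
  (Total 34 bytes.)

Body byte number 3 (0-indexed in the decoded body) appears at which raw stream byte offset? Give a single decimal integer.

Answer: 6

Derivation:
Chunk 1: stream[0..1]='4' size=0x4=4, data at stream[3..7]='hkfw' -> body[0..4], body so far='hkfw'
Chunk 2: stream[9..10]='2' size=0x2=2, data at stream[12..14]='y9' -> body[4..6], body so far='hkfwy9'
Chunk 3: stream[16..17]='2' size=0x2=2, data at stream[19..21]='7f' -> body[6..8], body so far='hkfwy97f'
Chunk 4: stream[23..24]='1' size=0x1=1, data at stream[26..27]='z' -> body[8..9], body so far='hkfwy97fz'
Chunk 5: stream[29..30]='0' size=0 (terminator). Final body='hkfwy97fz' (9 bytes)
Body byte 3 at stream offset 6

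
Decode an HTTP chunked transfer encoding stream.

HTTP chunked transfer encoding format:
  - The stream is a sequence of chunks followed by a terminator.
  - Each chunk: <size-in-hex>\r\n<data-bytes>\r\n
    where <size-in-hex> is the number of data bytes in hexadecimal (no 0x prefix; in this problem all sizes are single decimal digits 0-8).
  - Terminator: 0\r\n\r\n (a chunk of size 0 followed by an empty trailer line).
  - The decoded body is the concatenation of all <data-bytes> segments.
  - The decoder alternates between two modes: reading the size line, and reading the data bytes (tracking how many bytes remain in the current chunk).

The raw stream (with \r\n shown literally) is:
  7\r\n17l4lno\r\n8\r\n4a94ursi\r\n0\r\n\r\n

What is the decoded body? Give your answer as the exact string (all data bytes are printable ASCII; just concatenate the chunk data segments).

Answer: 17l4lno4a94ursi

Derivation:
Chunk 1: stream[0..1]='7' size=0x7=7, data at stream[3..10]='17l4lno' -> body[0..7], body so far='17l4lno'
Chunk 2: stream[12..13]='8' size=0x8=8, data at stream[15..23]='4a94ursi' -> body[7..15], body so far='17l4lno4a94ursi'
Chunk 3: stream[25..26]='0' size=0 (terminator). Final body='17l4lno4a94ursi' (15 bytes)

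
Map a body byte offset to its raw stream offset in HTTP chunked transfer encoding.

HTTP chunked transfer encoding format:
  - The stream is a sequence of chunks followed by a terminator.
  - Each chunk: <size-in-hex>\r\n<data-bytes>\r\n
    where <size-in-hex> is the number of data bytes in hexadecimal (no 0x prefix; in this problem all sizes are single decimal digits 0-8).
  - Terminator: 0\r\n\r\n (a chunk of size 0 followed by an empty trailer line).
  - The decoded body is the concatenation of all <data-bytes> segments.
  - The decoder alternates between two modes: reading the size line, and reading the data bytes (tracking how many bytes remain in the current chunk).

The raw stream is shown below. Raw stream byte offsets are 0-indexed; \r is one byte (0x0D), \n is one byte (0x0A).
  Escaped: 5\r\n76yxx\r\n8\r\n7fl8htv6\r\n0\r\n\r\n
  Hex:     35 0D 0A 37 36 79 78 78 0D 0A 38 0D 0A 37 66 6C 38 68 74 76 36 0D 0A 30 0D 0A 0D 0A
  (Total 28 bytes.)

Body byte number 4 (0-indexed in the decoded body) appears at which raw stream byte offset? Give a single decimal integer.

Chunk 1: stream[0..1]='5' size=0x5=5, data at stream[3..8]='76yxx' -> body[0..5], body so far='76yxx'
Chunk 2: stream[10..11]='8' size=0x8=8, data at stream[13..21]='7fl8htv6' -> body[5..13], body so far='76yxx7fl8htv6'
Chunk 3: stream[23..24]='0' size=0 (terminator). Final body='76yxx7fl8htv6' (13 bytes)
Body byte 4 at stream offset 7

Answer: 7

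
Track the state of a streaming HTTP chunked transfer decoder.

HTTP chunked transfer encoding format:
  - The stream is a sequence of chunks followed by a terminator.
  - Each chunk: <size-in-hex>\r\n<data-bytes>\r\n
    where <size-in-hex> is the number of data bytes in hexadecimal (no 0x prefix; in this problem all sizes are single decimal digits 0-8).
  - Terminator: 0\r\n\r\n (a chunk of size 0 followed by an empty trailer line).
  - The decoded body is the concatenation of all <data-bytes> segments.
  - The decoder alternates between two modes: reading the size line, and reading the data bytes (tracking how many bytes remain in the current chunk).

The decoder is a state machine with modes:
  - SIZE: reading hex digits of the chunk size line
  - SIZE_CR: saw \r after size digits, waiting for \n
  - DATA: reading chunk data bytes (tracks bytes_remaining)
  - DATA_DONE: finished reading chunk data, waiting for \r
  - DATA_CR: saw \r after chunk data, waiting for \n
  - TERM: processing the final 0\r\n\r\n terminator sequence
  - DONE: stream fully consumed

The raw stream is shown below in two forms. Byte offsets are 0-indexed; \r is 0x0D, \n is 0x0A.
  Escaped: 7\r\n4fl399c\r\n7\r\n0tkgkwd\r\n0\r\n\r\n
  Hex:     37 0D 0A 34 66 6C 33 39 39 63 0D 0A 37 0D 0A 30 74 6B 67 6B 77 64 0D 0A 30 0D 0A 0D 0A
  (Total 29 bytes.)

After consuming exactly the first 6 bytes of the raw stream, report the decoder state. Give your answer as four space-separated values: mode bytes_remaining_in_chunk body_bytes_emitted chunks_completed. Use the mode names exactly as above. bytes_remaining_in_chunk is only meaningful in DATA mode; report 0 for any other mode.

Byte 0 = '7': mode=SIZE remaining=0 emitted=0 chunks_done=0
Byte 1 = 0x0D: mode=SIZE_CR remaining=0 emitted=0 chunks_done=0
Byte 2 = 0x0A: mode=DATA remaining=7 emitted=0 chunks_done=0
Byte 3 = '4': mode=DATA remaining=6 emitted=1 chunks_done=0
Byte 4 = 'f': mode=DATA remaining=5 emitted=2 chunks_done=0
Byte 5 = 'l': mode=DATA remaining=4 emitted=3 chunks_done=0

Answer: DATA 4 3 0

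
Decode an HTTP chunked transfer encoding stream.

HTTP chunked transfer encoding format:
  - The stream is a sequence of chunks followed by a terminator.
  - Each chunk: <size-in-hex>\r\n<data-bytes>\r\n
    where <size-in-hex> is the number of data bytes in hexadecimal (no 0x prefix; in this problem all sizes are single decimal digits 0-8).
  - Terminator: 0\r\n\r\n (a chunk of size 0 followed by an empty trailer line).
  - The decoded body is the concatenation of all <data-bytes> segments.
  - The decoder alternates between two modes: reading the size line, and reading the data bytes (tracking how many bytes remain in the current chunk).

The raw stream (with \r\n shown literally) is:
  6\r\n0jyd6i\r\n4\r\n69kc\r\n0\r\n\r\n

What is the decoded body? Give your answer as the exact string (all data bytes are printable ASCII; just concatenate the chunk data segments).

Chunk 1: stream[0..1]='6' size=0x6=6, data at stream[3..9]='0jyd6i' -> body[0..6], body so far='0jyd6i'
Chunk 2: stream[11..12]='4' size=0x4=4, data at stream[14..18]='69kc' -> body[6..10], body so far='0jyd6i69kc'
Chunk 3: stream[20..21]='0' size=0 (terminator). Final body='0jyd6i69kc' (10 bytes)

Answer: 0jyd6i69kc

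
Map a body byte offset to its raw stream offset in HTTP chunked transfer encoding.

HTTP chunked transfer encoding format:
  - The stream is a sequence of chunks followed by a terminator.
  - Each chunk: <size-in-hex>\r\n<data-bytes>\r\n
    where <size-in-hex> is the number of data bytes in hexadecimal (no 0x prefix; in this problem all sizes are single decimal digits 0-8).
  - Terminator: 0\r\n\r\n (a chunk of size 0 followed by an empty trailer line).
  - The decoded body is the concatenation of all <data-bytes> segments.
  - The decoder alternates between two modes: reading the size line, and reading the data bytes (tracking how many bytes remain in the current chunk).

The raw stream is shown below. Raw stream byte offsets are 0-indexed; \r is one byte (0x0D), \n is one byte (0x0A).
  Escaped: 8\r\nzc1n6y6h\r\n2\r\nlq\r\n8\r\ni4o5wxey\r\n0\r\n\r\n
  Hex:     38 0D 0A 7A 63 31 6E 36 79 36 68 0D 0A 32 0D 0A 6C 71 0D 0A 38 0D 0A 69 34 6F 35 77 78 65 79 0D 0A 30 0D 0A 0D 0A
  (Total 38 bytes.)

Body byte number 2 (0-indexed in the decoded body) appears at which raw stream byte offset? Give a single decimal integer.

Answer: 5

Derivation:
Chunk 1: stream[0..1]='8' size=0x8=8, data at stream[3..11]='zc1n6y6h' -> body[0..8], body so far='zc1n6y6h'
Chunk 2: stream[13..14]='2' size=0x2=2, data at stream[16..18]='lq' -> body[8..10], body so far='zc1n6y6hlq'
Chunk 3: stream[20..21]='8' size=0x8=8, data at stream[23..31]='i4o5wxey' -> body[10..18], body so far='zc1n6y6hlqi4o5wxey'
Chunk 4: stream[33..34]='0' size=0 (terminator). Final body='zc1n6y6hlqi4o5wxey' (18 bytes)
Body byte 2 at stream offset 5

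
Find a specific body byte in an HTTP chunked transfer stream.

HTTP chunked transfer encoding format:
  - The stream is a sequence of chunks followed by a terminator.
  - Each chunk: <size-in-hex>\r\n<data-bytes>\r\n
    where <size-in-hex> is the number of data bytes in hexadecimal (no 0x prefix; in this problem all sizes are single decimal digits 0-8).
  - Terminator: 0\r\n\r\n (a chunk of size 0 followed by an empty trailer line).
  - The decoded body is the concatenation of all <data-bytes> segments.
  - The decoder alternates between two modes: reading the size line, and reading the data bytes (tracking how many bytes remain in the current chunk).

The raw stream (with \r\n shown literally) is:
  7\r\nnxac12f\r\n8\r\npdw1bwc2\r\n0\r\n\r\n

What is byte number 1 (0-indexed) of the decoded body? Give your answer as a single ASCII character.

Answer: x

Derivation:
Chunk 1: stream[0..1]='7' size=0x7=7, data at stream[3..10]='nxac12f' -> body[0..7], body so far='nxac12f'
Chunk 2: stream[12..13]='8' size=0x8=8, data at stream[15..23]='pdw1bwc2' -> body[7..15], body so far='nxac12fpdw1bwc2'
Chunk 3: stream[25..26]='0' size=0 (terminator). Final body='nxac12fpdw1bwc2' (15 bytes)
Body byte 1 = 'x'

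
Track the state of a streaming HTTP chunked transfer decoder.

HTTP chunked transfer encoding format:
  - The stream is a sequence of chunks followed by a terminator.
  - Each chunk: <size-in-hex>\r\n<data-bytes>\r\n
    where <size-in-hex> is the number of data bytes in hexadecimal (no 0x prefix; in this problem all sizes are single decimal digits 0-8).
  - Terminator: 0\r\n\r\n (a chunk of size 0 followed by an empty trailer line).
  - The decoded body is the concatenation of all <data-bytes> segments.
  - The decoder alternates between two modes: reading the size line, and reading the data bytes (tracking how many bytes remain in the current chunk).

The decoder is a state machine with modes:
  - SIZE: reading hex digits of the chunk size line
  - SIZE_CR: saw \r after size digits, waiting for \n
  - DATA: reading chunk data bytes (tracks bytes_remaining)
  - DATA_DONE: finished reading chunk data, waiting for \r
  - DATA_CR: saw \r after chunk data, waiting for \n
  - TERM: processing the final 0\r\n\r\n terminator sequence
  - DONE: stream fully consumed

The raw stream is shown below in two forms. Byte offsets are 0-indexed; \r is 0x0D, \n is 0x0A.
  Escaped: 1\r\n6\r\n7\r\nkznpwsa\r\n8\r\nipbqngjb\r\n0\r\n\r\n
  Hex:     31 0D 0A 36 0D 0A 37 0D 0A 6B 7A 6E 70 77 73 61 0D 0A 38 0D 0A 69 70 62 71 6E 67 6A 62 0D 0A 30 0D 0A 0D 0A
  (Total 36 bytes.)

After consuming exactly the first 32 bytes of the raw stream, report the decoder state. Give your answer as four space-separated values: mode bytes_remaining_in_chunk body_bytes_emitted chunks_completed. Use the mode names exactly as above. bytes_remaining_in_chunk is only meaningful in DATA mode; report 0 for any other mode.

Answer: SIZE 0 16 3

Derivation:
Byte 0 = '1': mode=SIZE remaining=0 emitted=0 chunks_done=0
Byte 1 = 0x0D: mode=SIZE_CR remaining=0 emitted=0 chunks_done=0
Byte 2 = 0x0A: mode=DATA remaining=1 emitted=0 chunks_done=0
Byte 3 = '6': mode=DATA_DONE remaining=0 emitted=1 chunks_done=0
Byte 4 = 0x0D: mode=DATA_CR remaining=0 emitted=1 chunks_done=0
Byte 5 = 0x0A: mode=SIZE remaining=0 emitted=1 chunks_done=1
Byte 6 = '7': mode=SIZE remaining=0 emitted=1 chunks_done=1
Byte 7 = 0x0D: mode=SIZE_CR remaining=0 emitted=1 chunks_done=1
Byte 8 = 0x0A: mode=DATA remaining=7 emitted=1 chunks_done=1
Byte 9 = 'k': mode=DATA remaining=6 emitted=2 chunks_done=1
Byte 10 = 'z': mode=DATA remaining=5 emitted=3 chunks_done=1
Byte 11 = 'n': mode=DATA remaining=4 emitted=4 chunks_done=1
Byte 12 = 'p': mode=DATA remaining=3 emitted=5 chunks_done=1
Byte 13 = 'w': mode=DATA remaining=2 emitted=6 chunks_done=1
Byte 14 = 's': mode=DATA remaining=1 emitted=7 chunks_done=1
Byte 15 = 'a': mode=DATA_DONE remaining=0 emitted=8 chunks_done=1
Byte 16 = 0x0D: mode=DATA_CR remaining=0 emitted=8 chunks_done=1
Byte 17 = 0x0A: mode=SIZE remaining=0 emitted=8 chunks_done=2
Byte 18 = '8': mode=SIZE remaining=0 emitted=8 chunks_done=2
Byte 19 = 0x0D: mode=SIZE_CR remaining=0 emitted=8 chunks_done=2
Byte 20 = 0x0A: mode=DATA remaining=8 emitted=8 chunks_done=2
Byte 21 = 'i': mode=DATA remaining=7 emitted=9 chunks_done=2
Byte 22 = 'p': mode=DATA remaining=6 emitted=10 chunks_done=2
Byte 23 = 'b': mode=DATA remaining=5 emitted=11 chunks_done=2
Byte 24 = 'q': mode=DATA remaining=4 emitted=12 chunks_done=2
Byte 25 = 'n': mode=DATA remaining=3 emitted=13 chunks_done=2
Byte 26 = 'g': mode=DATA remaining=2 emitted=14 chunks_done=2
Byte 27 = 'j': mode=DATA remaining=1 emitted=15 chunks_done=2
Byte 28 = 'b': mode=DATA_DONE remaining=0 emitted=16 chunks_done=2
Byte 29 = 0x0D: mode=DATA_CR remaining=0 emitted=16 chunks_done=2
Byte 30 = 0x0A: mode=SIZE remaining=0 emitted=16 chunks_done=3
Byte 31 = '0': mode=SIZE remaining=0 emitted=16 chunks_done=3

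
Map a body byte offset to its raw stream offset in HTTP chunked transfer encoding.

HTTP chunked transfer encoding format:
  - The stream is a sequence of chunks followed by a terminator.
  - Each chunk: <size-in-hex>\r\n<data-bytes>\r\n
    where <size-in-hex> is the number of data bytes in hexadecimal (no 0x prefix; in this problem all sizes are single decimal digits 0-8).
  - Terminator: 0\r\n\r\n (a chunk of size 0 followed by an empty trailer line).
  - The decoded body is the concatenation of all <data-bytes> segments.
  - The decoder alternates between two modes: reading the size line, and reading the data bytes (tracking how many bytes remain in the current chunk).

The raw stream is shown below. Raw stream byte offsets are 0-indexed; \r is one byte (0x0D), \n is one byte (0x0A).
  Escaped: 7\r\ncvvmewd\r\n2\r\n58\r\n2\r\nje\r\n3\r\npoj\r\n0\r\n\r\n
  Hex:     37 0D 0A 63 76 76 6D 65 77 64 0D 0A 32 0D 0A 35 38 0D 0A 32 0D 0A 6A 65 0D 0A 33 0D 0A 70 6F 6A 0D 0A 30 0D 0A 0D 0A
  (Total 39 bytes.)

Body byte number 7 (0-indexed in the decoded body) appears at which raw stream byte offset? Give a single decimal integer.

Answer: 15

Derivation:
Chunk 1: stream[0..1]='7' size=0x7=7, data at stream[3..10]='cvvmewd' -> body[0..7], body so far='cvvmewd'
Chunk 2: stream[12..13]='2' size=0x2=2, data at stream[15..17]='58' -> body[7..9], body so far='cvvmewd58'
Chunk 3: stream[19..20]='2' size=0x2=2, data at stream[22..24]='je' -> body[9..11], body so far='cvvmewd58je'
Chunk 4: stream[26..27]='3' size=0x3=3, data at stream[29..32]='poj' -> body[11..14], body so far='cvvmewd58jepoj'
Chunk 5: stream[34..35]='0' size=0 (terminator). Final body='cvvmewd58jepoj' (14 bytes)
Body byte 7 at stream offset 15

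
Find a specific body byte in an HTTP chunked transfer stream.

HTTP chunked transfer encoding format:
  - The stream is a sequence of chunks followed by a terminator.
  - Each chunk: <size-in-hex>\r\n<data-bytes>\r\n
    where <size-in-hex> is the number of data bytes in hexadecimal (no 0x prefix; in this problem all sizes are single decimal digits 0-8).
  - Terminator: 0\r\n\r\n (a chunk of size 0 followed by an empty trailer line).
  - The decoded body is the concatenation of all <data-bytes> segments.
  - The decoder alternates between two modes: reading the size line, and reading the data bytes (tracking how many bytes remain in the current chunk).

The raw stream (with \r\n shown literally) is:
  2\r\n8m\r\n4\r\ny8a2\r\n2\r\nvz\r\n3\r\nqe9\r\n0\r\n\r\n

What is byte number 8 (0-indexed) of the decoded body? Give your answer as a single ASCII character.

Chunk 1: stream[0..1]='2' size=0x2=2, data at stream[3..5]='8m' -> body[0..2], body so far='8m'
Chunk 2: stream[7..8]='4' size=0x4=4, data at stream[10..14]='y8a2' -> body[2..6], body so far='8my8a2'
Chunk 3: stream[16..17]='2' size=0x2=2, data at stream[19..21]='vz' -> body[6..8], body so far='8my8a2vz'
Chunk 4: stream[23..24]='3' size=0x3=3, data at stream[26..29]='qe9' -> body[8..11], body so far='8my8a2vzqe9'
Chunk 5: stream[31..32]='0' size=0 (terminator). Final body='8my8a2vzqe9' (11 bytes)
Body byte 8 = 'q'

Answer: q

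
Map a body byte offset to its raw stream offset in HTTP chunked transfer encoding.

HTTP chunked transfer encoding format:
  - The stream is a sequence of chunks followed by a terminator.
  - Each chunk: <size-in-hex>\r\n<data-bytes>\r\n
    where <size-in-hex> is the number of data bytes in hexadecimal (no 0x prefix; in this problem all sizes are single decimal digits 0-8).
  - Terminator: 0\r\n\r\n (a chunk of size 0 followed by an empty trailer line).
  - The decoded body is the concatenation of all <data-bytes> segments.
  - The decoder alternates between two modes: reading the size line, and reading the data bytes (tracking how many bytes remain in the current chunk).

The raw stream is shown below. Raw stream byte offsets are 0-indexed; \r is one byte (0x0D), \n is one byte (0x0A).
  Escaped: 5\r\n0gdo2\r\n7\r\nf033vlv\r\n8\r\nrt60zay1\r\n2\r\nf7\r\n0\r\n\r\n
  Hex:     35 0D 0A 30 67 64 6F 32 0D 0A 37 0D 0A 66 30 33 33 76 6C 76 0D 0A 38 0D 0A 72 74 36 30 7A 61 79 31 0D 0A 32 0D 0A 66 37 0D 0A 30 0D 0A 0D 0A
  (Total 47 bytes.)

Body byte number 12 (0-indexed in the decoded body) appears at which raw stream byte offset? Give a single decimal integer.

Chunk 1: stream[0..1]='5' size=0x5=5, data at stream[3..8]='0gdo2' -> body[0..5], body so far='0gdo2'
Chunk 2: stream[10..11]='7' size=0x7=7, data at stream[13..20]='f033vlv' -> body[5..12], body so far='0gdo2f033vlv'
Chunk 3: stream[22..23]='8' size=0x8=8, data at stream[25..33]='rt60zay1' -> body[12..20], body so far='0gdo2f033vlvrt60zay1'
Chunk 4: stream[35..36]='2' size=0x2=2, data at stream[38..40]='f7' -> body[20..22], body so far='0gdo2f033vlvrt60zay1f7'
Chunk 5: stream[42..43]='0' size=0 (terminator). Final body='0gdo2f033vlvrt60zay1f7' (22 bytes)
Body byte 12 at stream offset 25

Answer: 25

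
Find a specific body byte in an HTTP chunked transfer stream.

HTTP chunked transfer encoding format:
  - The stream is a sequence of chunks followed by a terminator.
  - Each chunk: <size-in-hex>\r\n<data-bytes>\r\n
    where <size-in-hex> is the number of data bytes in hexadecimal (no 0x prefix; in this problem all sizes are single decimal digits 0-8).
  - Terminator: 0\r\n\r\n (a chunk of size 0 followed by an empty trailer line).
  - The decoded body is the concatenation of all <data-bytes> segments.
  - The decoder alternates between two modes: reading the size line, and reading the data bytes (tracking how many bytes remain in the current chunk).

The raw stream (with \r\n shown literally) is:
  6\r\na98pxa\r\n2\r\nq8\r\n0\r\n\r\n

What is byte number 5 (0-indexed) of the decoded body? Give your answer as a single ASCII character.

Answer: a

Derivation:
Chunk 1: stream[0..1]='6' size=0x6=6, data at stream[3..9]='a98pxa' -> body[0..6], body so far='a98pxa'
Chunk 2: stream[11..12]='2' size=0x2=2, data at stream[14..16]='q8' -> body[6..8], body so far='a98pxaq8'
Chunk 3: stream[18..19]='0' size=0 (terminator). Final body='a98pxaq8' (8 bytes)
Body byte 5 = 'a'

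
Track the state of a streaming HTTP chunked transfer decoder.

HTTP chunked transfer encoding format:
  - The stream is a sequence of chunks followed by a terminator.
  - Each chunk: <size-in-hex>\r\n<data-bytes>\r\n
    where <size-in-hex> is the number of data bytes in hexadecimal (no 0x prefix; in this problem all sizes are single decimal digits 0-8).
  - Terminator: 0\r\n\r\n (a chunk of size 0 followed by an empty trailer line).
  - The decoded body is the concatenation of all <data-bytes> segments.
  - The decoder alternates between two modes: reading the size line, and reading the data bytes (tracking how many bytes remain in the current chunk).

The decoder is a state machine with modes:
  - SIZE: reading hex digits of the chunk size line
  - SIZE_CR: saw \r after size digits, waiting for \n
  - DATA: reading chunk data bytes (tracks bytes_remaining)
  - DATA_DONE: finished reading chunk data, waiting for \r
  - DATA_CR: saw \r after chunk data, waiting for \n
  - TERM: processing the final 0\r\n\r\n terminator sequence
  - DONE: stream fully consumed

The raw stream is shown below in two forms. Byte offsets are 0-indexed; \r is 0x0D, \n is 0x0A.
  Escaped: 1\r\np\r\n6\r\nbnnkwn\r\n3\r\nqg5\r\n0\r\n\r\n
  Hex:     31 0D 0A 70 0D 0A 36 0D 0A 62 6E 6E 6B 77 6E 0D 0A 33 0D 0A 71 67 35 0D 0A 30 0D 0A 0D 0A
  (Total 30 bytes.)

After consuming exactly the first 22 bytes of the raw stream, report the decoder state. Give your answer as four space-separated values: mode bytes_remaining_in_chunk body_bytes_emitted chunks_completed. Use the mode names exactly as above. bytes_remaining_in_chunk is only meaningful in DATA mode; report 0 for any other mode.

Answer: DATA 1 9 2

Derivation:
Byte 0 = '1': mode=SIZE remaining=0 emitted=0 chunks_done=0
Byte 1 = 0x0D: mode=SIZE_CR remaining=0 emitted=0 chunks_done=0
Byte 2 = 0x0A: mode=DATA remaining=1 emitted=0 chunks_done=0
Byte 3 = 'p': mode=DATA_DONE remaining=0 emitted=1 chunks_done=0
Byte 4 = 0x0D: mode=DATA_CR remaining=0 emitted=1 chunks_done=0
Byte 5 = 0x0A: mode=SIZE remaining=0 emitted=1 chunks_done=1
Byte 6 = '6': mode=SIZE remaining=0 emitted=1 chunks_done=1
Byte 7 = 0x0D: mode=SIZE_CR remaining=0 emitted=1 chunks_done=1
Byte 8 = 0x0A: mode=DATA remaining=6 emitted=1 chunks_done=1
Byte 9 = 'b': mode=DATA remaining=5 emitted=2 chunks_done=1
Byte 10 = 'n': mode=DATA remaining=4 emitted=3 chunks_done=1
Byte 11 = 'n': mode=DATA remaining=3 emitted=4 chunks_done=1
Byte 12 = 'k': mode=DATA remaining=2 emitted=5 chunks_done=1
Byte 13 = 'w': mode=DATA remaining=1 emitted=6 chunks_done=1
Byte 14 = 'n': mode=DATA_DONE remaining=0 emitted=7 chunks_done=1
Byte 15 = 0x0D: mode=DATA_CR remaining=0 emitted=7 chunks_done=1
Byte 16 = 0x0A: mode=SIZE remaining=0 emitted=7 chunks_done=2
Byte 17 = '3': mode=SIZE remaining=0 emitted=7 chunks_done=2
Byte 18 = 0x0D: mode=SIZE_CR remaining=0 emitted=7 chunks_done=2
Byte 19 = 0x0A: mode=DATA remaining=3 emitted=7 chunks_done=2
Byte 20 = 'q': mode=DATA remaining=2 emitted=8 chunks_done=2
Byte 21 = 'g': mode=DATA remaining=1 emitted=9 chunks_done=2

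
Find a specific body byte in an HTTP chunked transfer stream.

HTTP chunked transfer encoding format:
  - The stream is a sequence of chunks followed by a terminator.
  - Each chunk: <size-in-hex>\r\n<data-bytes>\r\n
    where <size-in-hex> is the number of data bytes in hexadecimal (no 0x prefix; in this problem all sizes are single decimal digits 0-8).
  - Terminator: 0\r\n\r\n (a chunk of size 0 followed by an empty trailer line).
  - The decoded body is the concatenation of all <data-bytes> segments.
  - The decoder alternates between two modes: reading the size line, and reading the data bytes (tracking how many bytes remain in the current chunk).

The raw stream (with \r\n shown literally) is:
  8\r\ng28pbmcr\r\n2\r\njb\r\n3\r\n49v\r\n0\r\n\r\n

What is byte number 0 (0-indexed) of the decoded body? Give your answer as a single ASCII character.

Answer: g

Derivation:
Chunk 1: stream[0..1]='8' size=0x8=8, data at stream[3..11]='g28pbmcr' -> body[0..8], body so far='g28pbmcr'
Chunk 2: stream[13..14]='2' size=0x2=2, data at stream[16..18]='jb' -> body[8..10], body so far='g28pbmcrjb'
Chunk 3: stream[20..21]='3' size=0x3=3, data at stream[23..26]='49v' -> body[10..13], body so far='g28pbmcrjb49v'
Chunk 4: stream[28..29]='0' size=0 (terminator). Final body='g28pbmcrjb49v' (13 bytes)
Body byte 0 = 'g'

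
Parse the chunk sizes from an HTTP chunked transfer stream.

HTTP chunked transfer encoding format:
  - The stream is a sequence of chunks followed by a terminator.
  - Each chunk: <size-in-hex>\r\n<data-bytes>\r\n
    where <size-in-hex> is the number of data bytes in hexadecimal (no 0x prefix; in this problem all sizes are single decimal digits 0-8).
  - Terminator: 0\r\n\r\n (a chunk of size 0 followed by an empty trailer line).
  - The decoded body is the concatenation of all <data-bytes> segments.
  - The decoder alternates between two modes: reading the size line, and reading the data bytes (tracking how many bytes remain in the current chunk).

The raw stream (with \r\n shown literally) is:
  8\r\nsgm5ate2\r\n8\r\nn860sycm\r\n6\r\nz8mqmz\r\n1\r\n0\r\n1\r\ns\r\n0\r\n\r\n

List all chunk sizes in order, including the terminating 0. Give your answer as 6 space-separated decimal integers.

Chunk 1: stream[0..1]='8' size=0x8=8, data at stream[3..11]='sgm5ate2' -> body[0..8], body so far='sgm5ate2'
Chunk 2: stream[13..14]='8' size=0x8=8, data at stream[16..24]='n860sycm' -> body[8..16], body so far='sgm5ate2n860sycm'
Chunk 3: stream[26..27]='6' size=0x6=6, data at stream[29..35]='z8mqmz' -> body[16..22], body so far='sgm5ate2n860sycmz8mqmz'
Chunk 4: stream[37..38]='1' size=0x1=1, data at stream[40..41]='0' -> body[22..23], body so far='sgm5ate2n860sycmz8mqmz0'
Chunk 5: stream[43..44]='1' size=0x1=1, data at stream[46..47]='s' -> body[23..24], body so far='sgm5ate2n860sycmz8mqmz0s'
Chunk 6: stream[49..50]='0' size=0 (terminator). Final body='sgm5ate2n860sycmz8mqmz0s' (24 bytes)

Answer: 8 8 6 1 1 0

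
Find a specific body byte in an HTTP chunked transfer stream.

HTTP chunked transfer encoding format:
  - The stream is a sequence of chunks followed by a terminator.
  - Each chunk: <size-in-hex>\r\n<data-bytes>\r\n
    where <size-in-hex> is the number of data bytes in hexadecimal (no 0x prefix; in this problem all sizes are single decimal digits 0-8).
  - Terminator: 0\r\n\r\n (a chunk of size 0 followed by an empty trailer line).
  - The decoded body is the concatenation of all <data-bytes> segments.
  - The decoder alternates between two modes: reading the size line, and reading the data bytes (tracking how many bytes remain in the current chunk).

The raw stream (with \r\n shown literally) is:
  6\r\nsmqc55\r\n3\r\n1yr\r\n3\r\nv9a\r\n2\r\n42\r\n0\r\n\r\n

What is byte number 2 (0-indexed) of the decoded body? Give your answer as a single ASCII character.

Chunk 1: stream[0..1]='6' size=0x6=6, data at stream[3..9]='smqc55' -> body[0..6], body so far='smqc55'
Chunk 2: stream[11..12]='3' size=0x3=3, data at stream[14..17]='1yr' -> body[6..9], body so far='smqc551yr'
Chunk 3: stream[19..20]='3' size=0x3=3, data at stream[22..25]='v9a' -> body[9..12], body so far='smqc551yrv9a'
Chunk 4: stream[27..28]='2' size=0x2=2, data at stream[30..32]='42' -> body[12..14], body so far='smqc551yrv9a42'
Chunk 5: stream[34..35]='0' size=0 (terminator). Final body='smqc551yrv9a42' (14 bytes)
Body byte 2 = 'q'

Answer: q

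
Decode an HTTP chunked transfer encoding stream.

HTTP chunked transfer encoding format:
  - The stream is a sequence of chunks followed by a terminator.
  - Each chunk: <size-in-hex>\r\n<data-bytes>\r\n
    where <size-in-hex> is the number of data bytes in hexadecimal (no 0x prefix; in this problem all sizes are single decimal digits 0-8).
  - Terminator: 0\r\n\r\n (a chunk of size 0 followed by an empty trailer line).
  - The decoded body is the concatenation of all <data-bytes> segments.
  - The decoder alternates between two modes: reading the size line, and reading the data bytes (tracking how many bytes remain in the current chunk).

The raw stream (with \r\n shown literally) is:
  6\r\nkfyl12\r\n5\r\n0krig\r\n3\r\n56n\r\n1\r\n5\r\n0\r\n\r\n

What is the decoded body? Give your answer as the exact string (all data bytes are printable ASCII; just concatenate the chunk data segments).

Answer: kfyl120krig56n5

Derivation:
Chunk 1: stream[0..1]='6' size=0x6=6, data at stream[3..9]='kfyl12' -> body[0..6], body so far='kfyl12'
Chunk 2: stream[11..12]='5' size=0x5=5, data at stream[14..19]='0krig' -> body[6..11], body so far='kfyl120krig'
Chunk 3: stream[21..22]='3' size=0x3=3, data at stream[24..27]='56n' -> body[11..14], body so far='kfyl120krig56n'
Chunk 4: stream[29..30]='1' size=0x1=1, data at stream[32..33]='5' -> body[14..15], body so far='kfyl120krig56n5'
Chunk 5: stream[35..36]='0' size=0 (terminator). Final body='kfyl120krig56n5' (15 bytes)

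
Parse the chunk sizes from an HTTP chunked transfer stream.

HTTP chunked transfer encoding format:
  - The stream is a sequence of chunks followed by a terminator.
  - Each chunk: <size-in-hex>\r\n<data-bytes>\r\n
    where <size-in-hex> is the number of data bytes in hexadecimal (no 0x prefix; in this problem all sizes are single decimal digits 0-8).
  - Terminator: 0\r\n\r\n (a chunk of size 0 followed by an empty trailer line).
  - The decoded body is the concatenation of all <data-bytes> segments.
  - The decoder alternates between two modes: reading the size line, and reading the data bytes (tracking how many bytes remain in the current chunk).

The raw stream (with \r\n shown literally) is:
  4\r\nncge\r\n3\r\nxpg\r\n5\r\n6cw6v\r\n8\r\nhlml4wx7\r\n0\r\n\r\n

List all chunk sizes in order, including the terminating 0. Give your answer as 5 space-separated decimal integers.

Answer: 4 3 5 8 0

Derivation:
Chunk 1: stream[0..1]='4' size=0x4=4, data at stream[3..7]='ncge' -> body[0..4], body so far='ncge'
Chunk 2: stream[9..10]='3' size=0x3=3, data at stream[12..15]='xpg' -> body[4..7], body so far='ncgexpg'
Chunk 3: stream[17..18]='5' size=0x5=5, data at stream[20..25]='6cw6v' -> body[7..12], body so far='ncgexpg6cw6v'
Chunk 4: stream[27..28]='8' size=0x8=8, data at stream[30..38]='hlml4wx7' -> body[12..20], body so far='ncgexpg6cw6vhlml4wx7'
Chunk 5: stream[40..41]='0' size=0 (terminator). Final body='ncgexpg6cw6vhlml4wx7' (20 bytes)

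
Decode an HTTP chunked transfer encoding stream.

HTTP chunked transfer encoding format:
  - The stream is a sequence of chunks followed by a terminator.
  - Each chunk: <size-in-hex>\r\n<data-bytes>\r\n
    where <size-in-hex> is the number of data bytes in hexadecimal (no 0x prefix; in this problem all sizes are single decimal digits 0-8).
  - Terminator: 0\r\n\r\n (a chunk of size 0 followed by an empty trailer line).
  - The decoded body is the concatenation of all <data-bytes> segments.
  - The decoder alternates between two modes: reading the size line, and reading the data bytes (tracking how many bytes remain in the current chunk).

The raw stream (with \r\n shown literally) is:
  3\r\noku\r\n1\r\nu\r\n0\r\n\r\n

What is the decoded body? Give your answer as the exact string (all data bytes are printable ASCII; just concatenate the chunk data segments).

Answer: okuu

Derivation:
Chunk 1: stream[0..1]='3' size=0x3=3, data at stream[3..6]='oku' -> body[0..3], body so far='oku'
Chunk 2: stream[8..9]='1' size=0x1=1, data at stream[11..12]='u' -> body[3..4], body so far='okuu'
Chunk 3: stream[14..15]='0' size=0 (terminator). Final body='okuu' (4 bytes)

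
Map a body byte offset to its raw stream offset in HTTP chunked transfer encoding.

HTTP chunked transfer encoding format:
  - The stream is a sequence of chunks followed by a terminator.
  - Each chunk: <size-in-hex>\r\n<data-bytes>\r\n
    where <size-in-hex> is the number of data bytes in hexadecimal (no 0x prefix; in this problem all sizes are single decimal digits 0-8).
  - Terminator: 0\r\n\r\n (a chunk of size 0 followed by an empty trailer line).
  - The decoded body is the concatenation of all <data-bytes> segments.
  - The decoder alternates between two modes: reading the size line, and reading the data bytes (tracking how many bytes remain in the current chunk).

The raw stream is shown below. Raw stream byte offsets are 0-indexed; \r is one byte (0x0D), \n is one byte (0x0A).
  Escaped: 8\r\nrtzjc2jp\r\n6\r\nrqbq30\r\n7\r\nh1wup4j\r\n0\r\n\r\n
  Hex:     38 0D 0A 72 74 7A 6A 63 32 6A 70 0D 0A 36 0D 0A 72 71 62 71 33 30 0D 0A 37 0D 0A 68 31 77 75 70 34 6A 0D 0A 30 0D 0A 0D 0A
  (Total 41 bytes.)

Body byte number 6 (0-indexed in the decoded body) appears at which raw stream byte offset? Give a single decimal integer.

Answer: 9

Derivation:
Chunk 1: stream[0..1]='8' size=0x8=8, data at stream[3..11]='rtzjc2jp' -> body[0..8], body so far='rtzjc2jp'
Chunk 2: stream[13..14]='6' size=0x6=6, data at stream[16..22]='rqbq30' -> body[8..14], body so far='rtzjc2jprqbq30'
Chunk 3: stream[24..25]='7' size=0x7=7, data at stream[27..34]='h1wup4j' -> body[14..21], body so far='rtzjc2jprqbq30h1wup4j'
Chunk 4: stream[36..37]='0' size=0 (terminator). Final body='rtzjc2jprqbq30h1wup4j' (21 bytes)
Body byte 6 at stream offset 9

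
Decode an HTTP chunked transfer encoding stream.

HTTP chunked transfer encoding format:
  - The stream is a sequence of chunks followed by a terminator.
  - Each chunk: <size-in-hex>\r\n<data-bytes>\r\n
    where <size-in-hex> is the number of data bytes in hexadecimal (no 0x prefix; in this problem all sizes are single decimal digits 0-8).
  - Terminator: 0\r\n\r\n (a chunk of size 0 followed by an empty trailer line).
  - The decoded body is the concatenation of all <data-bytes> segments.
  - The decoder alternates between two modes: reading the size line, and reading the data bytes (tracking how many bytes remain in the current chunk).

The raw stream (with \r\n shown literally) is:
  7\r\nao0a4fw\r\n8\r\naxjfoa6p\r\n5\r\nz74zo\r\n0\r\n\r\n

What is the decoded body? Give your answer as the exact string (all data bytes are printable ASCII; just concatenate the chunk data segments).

Answer: ao0a4fwaxjfoa6pz74zo

Derivation:
Chunk 1: stream[0..1]='7' size=0x7=7, data at stream[3..10]='ao0a4fw' -> body[0..7], body so far='ao0a4fw'
Chunk 2: stream[12..13]='8' size=0x8=8, data at stream[15..23]='axjfoa6p' -> body[7..15], body so far='ao0a4fwaxjfoa6p'
Chunk 3: stream[25..26]='5' size=0x5=5, data at stream[28..33]='z74zo' -> body[15..20], body so far='ao0a4fwaxjfoa6pz74zo'
Chunk 4: stream[35..36]='0' size=0 (terminator). Final body='ao0a4fwaxjfoa6pz74zo' (20 bytes)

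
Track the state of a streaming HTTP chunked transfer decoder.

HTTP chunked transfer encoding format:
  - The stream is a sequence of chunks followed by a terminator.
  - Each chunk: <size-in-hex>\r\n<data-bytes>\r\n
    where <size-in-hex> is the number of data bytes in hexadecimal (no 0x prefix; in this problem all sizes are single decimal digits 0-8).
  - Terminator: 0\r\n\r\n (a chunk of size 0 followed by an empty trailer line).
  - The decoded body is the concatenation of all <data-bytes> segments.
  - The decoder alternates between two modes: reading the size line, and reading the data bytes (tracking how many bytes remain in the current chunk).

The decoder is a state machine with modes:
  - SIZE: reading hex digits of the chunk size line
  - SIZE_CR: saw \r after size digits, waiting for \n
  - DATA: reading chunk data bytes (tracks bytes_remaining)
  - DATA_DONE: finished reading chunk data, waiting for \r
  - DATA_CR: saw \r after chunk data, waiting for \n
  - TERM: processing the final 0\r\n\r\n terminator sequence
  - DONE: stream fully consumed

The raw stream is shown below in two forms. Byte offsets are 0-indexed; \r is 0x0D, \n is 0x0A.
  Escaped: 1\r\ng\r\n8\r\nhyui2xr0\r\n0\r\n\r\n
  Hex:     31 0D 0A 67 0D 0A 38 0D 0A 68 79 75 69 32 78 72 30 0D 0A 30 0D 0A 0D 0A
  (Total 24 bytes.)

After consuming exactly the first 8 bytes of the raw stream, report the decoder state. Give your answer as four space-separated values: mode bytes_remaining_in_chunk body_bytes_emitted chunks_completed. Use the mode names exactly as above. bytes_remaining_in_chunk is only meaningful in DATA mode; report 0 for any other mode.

Answer: SIZE_CR 0 1 1

Derivation:
Byte 0 = '1': mode=SIZE remaining=0 emitted=0 chunks_done=0
Byte 1 = 0x0D: mode=SIZE_CR remaining=0 emitted=0 chunks_done=0
Byte 2 = 0x0A: mode=DATA remaining=1 emitted=0 chunks_done=0
Byte 3 = 'g': mode=DATA_DONE remaining=0 emitted=1 chunks_done=0
Byte 4 = 0x0D: mode=DATA_CR remaining=0 emitted=1 chunks_done=0
Byte 5 = 0x0A: mode=SIZE remaining=0 emitted=1 chunks_done=1
Byte 6 = '8': mode=SIZE remaining=0 emitted=1 chunks_done=1
Byte 7 = 0x0D: mode=SIZE_CR remaining=0 emitted=1 chunks_done=1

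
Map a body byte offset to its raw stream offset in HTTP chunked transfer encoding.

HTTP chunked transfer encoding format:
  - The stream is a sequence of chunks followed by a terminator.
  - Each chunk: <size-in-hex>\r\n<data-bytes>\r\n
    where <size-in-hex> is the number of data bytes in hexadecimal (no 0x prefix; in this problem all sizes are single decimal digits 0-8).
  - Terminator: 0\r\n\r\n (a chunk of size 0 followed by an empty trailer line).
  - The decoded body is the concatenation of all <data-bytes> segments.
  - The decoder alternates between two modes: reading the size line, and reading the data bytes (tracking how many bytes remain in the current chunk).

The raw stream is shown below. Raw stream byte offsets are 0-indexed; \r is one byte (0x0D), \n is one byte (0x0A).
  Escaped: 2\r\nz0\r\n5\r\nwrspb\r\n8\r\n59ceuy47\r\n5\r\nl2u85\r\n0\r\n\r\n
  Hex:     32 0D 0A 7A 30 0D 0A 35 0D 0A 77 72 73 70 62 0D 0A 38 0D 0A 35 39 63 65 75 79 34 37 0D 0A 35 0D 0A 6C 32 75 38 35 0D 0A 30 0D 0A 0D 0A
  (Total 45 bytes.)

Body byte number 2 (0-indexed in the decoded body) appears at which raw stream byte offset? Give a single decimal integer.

Chunk 1: stream[0..1]='2' size=0x2=2, data at stream[3..5]='z0' -> body[0..2], body so far='z0'
Chunk 2: stream[7..8]='5' size=0x5=5, data at stream[10..15]='wrspb' -> body[2..7], body so far='z0wrspb'
Chunk 3: stream[17..18]='8' size=0x8=8, data at stream[20..28]='59ceuy47' -> body[7..15], body so far='z0wrspb59ceuy47'
Chunk 4: stream[30..31]='5' size=0x5=5, data at stream[33..38]='l2u85' -> body[15..20], body so far='z0wrspb59ceuy47l2u85'
Chunk 5: stream[40..41]='0' size=0 (terminator). Final body='z0wrspb59ceuy47l2u85' (20 bytes)
Body byte 2 at stream offset 10

Answer: 10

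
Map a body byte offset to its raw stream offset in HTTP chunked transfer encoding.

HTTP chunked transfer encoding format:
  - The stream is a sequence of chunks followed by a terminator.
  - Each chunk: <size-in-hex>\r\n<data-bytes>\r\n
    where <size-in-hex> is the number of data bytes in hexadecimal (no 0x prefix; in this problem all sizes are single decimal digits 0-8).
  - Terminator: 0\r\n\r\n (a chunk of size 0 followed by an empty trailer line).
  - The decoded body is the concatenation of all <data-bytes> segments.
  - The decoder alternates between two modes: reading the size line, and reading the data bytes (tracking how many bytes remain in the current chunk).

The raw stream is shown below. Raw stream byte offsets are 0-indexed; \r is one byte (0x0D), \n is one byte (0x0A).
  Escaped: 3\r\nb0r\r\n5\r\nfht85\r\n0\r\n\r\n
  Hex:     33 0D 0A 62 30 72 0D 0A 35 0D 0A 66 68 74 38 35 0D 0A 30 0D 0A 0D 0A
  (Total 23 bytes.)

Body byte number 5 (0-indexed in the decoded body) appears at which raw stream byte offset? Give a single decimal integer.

Answer: 13

Derivation:
Chunk 1: stream[0..1]='3' size=0x3=3, data at stream[3..6]='b0r' -> body[0..3], body so far='b0r'
Chunk 2: stream[8..9]='5' size=0x5=5, data at stream[11..16]='fht85' -> body[3..8], body so far='b0rfht85'
Chunk 3: stream[18..19]='0' size=0 (terminator). Final body='b0rfht85' (8 bytes)
Body byte 5 at stream offset 13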